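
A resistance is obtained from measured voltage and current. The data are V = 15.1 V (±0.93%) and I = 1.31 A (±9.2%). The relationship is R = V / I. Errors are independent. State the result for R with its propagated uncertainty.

11.5 ± 1.07 Ω

Each factor contributes (exponent × relative error)² to (δR/R)²:
  (1·δV/V)² = (1×0.00930)² = 8.65e-05;  (-1·δI/I)² = (-1×0.0920)² = 0.00846
δR/R = √(0.00855) = 0.0925
R = 11.5 Ω, so δR = 0.0925 × 11.5 = 1.07 Ω.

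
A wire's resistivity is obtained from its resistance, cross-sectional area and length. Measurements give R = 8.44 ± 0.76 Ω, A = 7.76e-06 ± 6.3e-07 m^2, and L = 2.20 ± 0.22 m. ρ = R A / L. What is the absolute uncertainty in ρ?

4.68e-06 Ω·m

Relative error in a monomial: (δρ/ρ)² = Σ (nᵢ · δxᵢ/xᵢ)².
  (1·δR/R)² = (1×0.0900)² = 0.00811;  (1·δA/A)² = (1×0.0812)² = 0.00659;  (-1·δL/L)² = (-1×0.100)² = 0.0100
δρ/ρ = √(0.0247) = 0.157
ρ = 2.98e-05 Ω·m, so δρ = 0.157 × 2.98e-05 = 4.68e-06 Ω·m.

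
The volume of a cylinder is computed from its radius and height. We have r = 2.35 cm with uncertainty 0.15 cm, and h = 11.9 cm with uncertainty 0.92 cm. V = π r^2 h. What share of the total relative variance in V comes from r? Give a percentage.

73.2%

(δV/V)² = (2·δr/r)² + (1·δh/h)²
  r term: (2×0.0638)² = 0.0163
  h term: (1×0.0773)² = 0.00598
Total = 0.0223. Share from r = 0.0163/0.0223 = 0.732.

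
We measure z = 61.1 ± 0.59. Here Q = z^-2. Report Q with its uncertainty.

(2.68 ± 0.0517) × 10^-4

Relative error in a monomial: (δQ/Q)² = Σ (nᵢ · δxᵢ/xᵢ)².
  (-2·δz/z)² = (-2×0.00966)² = 0.000373
δQ/Q = √(0.000373) = 0.0193
Q = 0.000268, so δQ = 0.0193 × 0.000268 = 5.17e-06.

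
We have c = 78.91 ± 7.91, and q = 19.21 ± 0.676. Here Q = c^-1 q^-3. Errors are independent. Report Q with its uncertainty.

(1.788 ± 0.260) × 10^-6

Relative error in a monomial: (δQ/Q)² = Σ (nᵢ · δxᵢ/xᵢ)².
  (-1·δc/c)² = (-1×0.100)² = 0.0100;  (-3·δq/q)² = (-3×0.0352)² = 0.0111
δQ/Q = √(0.0212) = 0.146
Q = 1.788e-06, so δQ = 0.146 × 1.788e-06 = 2.6e-07.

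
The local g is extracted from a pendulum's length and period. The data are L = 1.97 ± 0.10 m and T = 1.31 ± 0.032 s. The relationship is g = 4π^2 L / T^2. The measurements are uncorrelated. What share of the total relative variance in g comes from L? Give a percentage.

(δg/g)² = (1·δL/L)² + (-2·δT/T)²
  L term: (1×0.0508)² = 0.00258
  T term: (-2×0.0244)² = 0.00239
Total = 0.00496. Share from L = 0.00258/0.00496 = 0.519.

51.9%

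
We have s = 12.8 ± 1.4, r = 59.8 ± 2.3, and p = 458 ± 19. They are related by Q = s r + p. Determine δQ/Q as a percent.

7.42%

Let w = s·r = 765. δw/w = √((1·δs/s)² + (1·δr/r)²) = √(0.0120 + 0.00148) = 0.116, so δw = 88.7.
Q = w + p: δQ = √(δw² + δp²) = √(7880 + 361) = 90.8
Q = 1220, so δQ/Q = 90.8/1220 = 0.0742.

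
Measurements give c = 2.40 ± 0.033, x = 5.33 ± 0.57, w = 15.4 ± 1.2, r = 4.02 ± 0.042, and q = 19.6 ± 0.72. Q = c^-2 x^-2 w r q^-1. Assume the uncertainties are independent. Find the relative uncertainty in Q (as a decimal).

0.232

Since Q is a product/quotient, work with relative uncertainties:
  (-2·δc/c)² = (-2×0.0138)² = 0.000756;  (-2·δx/x)² = (-2×0.107)² = 0.0457;  (1·δw/w)² = (1×0.0779)² = 0.00607;  (1·δr/r)² = (1×0.0104)² = 0.000109;  (-1·δq/q)² = (-1×0.0367)² = 0.00135
δQ/Q = √(0.0540) = 0.232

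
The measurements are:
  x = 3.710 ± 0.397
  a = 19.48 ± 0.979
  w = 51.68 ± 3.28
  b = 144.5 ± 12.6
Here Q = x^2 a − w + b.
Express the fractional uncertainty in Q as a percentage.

Let p = x^2·a = 268.1. δp/p = √((2·δx/x)² + (1·δa/a)²) = √(0.0458 + 0.00253) = 0.220, so δp = 58.9.
Q = p − w + b: δQ = √(δp² + δw² + δb²) = √(3470 + 10.8 + 159) = 60.4
Q = 360.9, so δQ/Q = 60.4/360.9 = 0.167.

16.7%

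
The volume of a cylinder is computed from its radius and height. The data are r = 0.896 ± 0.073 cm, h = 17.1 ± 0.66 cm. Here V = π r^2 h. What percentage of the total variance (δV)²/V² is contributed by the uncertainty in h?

(δV/V)² = (2·δr/r)² + (1·δh/h)²
  r term: (2×0.0815)² = 0.0266
  h term: (1×0.0386)² = 0.00149
Total = 0.0280. Share from h = 0.00149/0.0280 = 0.0531.

5.31%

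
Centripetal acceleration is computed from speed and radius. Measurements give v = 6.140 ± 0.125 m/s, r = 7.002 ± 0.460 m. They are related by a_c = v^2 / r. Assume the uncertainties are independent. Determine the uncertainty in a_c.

0.416 m/s^2

Relative error in a monomial: (δa_c/a_c)² = Σ (nᵢ · δxᵢ/xᵢ)².
  (2·δv/v)² = (2×0.0204)² = 0.00166;  (-1·δr/r)² = (-1×0.0657)² = 0.00432
δa_c/a_c = √(0.00597) = 0.0773
a_c = 5.384 m/s^2, so δa_c = 0.0773 × 5.384 = 0.416 m/s^2.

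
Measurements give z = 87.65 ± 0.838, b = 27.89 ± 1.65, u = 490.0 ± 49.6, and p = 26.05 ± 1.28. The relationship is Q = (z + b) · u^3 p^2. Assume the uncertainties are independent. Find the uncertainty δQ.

2.95e+12

Let w = z + b = 115.5. δw = √(δz² + δb²) = √(0.702 + 2.72) = 1.85, so δw/w = 0.0160.
Q is then a monomial in w, u, p:
δQ/Q = √((δw/w)² + (3·δu/u)² + (2·δp/p)²) = √(0.000257 + 0.0922 + 0.00966) = 0.320
Q = 9.224e+12, so δQ = 0.320 × 9.224e+12 = 2.95e+12.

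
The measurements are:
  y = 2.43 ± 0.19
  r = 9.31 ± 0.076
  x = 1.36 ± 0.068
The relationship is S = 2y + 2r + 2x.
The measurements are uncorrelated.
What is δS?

Absolute uncertainties add in quadrature for a linear combination:
  (2·δy)² = 0.144;  (2·δr)² = 0.0231;  (2·δx)² = 0.0185
δS = √(0.186) = 0.431

0.431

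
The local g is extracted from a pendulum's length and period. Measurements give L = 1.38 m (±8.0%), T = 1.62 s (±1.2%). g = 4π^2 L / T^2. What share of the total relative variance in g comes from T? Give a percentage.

8.26%

(δg/g)² = (1·δL/L)² + (-2·δT/T)²
  L term: (1×0.0800)² = 0.00640
  T term: (-2×0.0120)² = 0.000576
Total = 0.00698. Share from T = 0.000576/0.00698 = 0.0826.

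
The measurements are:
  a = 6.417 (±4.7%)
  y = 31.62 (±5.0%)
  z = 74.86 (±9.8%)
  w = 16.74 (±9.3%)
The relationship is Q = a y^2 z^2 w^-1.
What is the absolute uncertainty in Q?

For a monomial Q ∝ a, y^2, z^2, w^-1, fractional errors add in quadrature:
  (1·δa/a)² = (1×0.0470)² = 0.00221;  (2·δy/y)² = (2×0.0500)² = 0.0100;  (2·δz/z)² = (2×0.0980)² = 0.0384;  (-1·δw/w)² = (-1×0.0930)² = 0.00865
δQ/Q = √(0.0593) = 0.243
Q = 2.148e+06, so δQ = 0.243 × 2.148e+06 = 5.23e+05.

5.23e+05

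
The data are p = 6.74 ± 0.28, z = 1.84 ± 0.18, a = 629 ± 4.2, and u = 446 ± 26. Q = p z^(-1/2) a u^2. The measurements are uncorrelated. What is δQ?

For a monomial Q ∝ p, z^(-1/2), a, u^2, fractional errors add in quadrature:
  (1·δp/p)² = (1×0.0415)² = 0.00173;  (−½·δz/z)² = (-0.5×0.0978)² = 0.00239;  (1·δa/a)² = (1×0.00668)² = 4.46e-05;  (2·δu/u)² = (2×0.0583)² = 0.0136
δQ/Q = √(0.0178) = 0.133
Q = 6.22e+08, so δQ = 0.133 × 6.22e+08 = 8.28e+07.

8.28e+07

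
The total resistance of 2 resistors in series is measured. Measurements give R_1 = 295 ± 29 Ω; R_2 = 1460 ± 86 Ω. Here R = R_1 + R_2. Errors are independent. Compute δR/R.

For a sum/difference, combine absolute errors in quadrature:
  (δR_1)² = 841;  (δR_2)² = 7400
δR = √(8240) = 90.8 Ω
R = 1760 Ω, so δR/R = 90.8/1760 = 0.0517.

0.0517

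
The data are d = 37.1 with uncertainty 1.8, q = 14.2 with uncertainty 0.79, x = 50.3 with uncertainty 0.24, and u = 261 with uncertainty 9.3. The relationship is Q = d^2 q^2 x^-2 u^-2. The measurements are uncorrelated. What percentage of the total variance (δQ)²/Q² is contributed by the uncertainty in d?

34.9%

(δQ/Q)² = (2·δd/d)² + (2·δq/q)² + (-2·δx/x)² + (-2·δu/u)²
  d term: (2×0.0485)² = 0.00942
  q term: (2×0.0556)² = 0.0124
  x term: (-2×0.00477)² = 9.11e-05
  u term: (-2×0.0356)² = 0.00508
Total = 0.0270. Share from d = 0.00942/0.0270 = 0.349.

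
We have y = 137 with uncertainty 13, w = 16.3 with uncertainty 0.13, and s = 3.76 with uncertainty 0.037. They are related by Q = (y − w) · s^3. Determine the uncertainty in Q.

Let u = y − w = 121. δu = √(δy² + δw²) = √(169 + 0.0169) = 13.0, so δu/u = 0.108.
Q is then a monomial in u, s:
δQ/Q = √((δu/u)² + (3·δs/s)²) = √(0.0116 + 0.000872) = 0.112
Q = 6420, so δQ = 0.112 × 6420 = 717.

717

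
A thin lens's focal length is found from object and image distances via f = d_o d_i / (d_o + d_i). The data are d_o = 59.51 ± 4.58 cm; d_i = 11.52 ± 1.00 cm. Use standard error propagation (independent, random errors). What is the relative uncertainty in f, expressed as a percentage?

7.38%

∂f/∂d_o = (d_i/(d_o+d_i))² = 0.0263;  ∂f/∂d_i = (d_o/(d_o+d_i))² = 0.702
δf = √((∂f/∂d_o · δd_o)² + (∂f/∂d_i · δd_i)²) = √(0.0145 + 0.493) = 0.712 cm
f = 9.652 cm, so δf/f = 0.712/9.652 = 0.0738.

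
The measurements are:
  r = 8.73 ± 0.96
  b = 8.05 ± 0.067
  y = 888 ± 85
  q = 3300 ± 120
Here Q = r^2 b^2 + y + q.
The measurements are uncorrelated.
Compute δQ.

Let p = r^2·b^2 = 4940. δp/p = √((2·δr/r)² + (2·δb/b)²) = √(0.0484 + 0.000277) = 0.221, so δp = 1090.
Q = p + y + q: δQ = √(δp² + δy² + δq²) = √(1.19e+06 + 7220 + 14400) = 1100

1100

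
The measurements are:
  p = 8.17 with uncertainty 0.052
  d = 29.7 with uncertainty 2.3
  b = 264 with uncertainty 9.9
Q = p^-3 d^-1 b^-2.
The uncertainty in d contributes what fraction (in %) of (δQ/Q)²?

(δQ/Q)² = (-3·δp/p)² + (-1·δd/d)² + (-2·δb/b)²
  p term: (-3×0.00636)² = 0.000365
  d term: (-1×0.0774)² = 0.00600
  b term: (-2×0.0375)² = 0.00562
Total = 0.0120. Share from d = 0.00600/0.0120 = 0.500.

50.0%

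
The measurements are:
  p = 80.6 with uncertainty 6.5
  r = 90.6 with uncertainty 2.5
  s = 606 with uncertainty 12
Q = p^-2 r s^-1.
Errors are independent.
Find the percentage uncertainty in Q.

For a monomial Q ∝ p^-2, r, s^-1, fractional errors add in quadrature:
  (-2·δp/p)² = (-2×0.0806)² = 0.0260;  (1·δr/r)² = (1×0.0276)² = 0.000761;  (-1·δs/s)² = (-1×0.0198)² = 0.000392
δQ/Q = √(0.0272) = 0.165

16.5%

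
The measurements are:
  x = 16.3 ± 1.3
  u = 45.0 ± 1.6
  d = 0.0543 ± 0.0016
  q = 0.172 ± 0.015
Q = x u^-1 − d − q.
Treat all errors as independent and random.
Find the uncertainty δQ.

Let p = x·u^-1 = 0.362. δp/p = √((1·δx/x)² + (-1·δu/u)²) = √(0.00636 + 0.00126) = 0.0873, so δp = 0.0316.
Q = p − d − q: δQ = √(δp² + δd² + δq²) = √(0.00100 + 2.56e-06 + 0.000225) = 0.0350

0.0350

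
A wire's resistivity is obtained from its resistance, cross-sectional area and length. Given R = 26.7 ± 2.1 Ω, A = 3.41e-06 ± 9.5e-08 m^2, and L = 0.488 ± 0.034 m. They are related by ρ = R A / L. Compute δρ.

ρ is a product of powers, so relative uncertainties combine in quadrature:
  (1·δR/R)² = (1×0.0787)² = 0.00619;  (1·δA/A)² = (1×0.0279)² = 0.000776;  (-1·δL/L)² = (-1×0.0697)² = 0.00485
δρ/ρ = √(0.0118) = 0.109
ρ = 0.000187 Ω·m, so δρ = 0.109 × 0.000187 = 2.03e-05 Ω·m.

2.03e-05 Ω·m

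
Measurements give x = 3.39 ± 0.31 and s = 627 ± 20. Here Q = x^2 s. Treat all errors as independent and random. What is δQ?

Relative error in a monomial: (δQ/Q)² = Σ (nᵢ · δxᵢ/xᵢ)².
  (2·δx/x)² = (2×0.0914)² = 0.0334;  (1·δs/s)² = (1×0.0319)² = 0.00102
δQ/Q = √(0.0345) = 0.186
Q = 7210, so δQ = 0.186 × 7210 = 1340.

1340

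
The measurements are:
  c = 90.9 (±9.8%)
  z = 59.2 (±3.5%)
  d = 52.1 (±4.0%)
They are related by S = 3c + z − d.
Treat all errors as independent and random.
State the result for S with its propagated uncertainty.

280 ± 26.9

S is a linear combination, so absolute uncertainties add in quadrature:
  (3·δc)² = 714;  (δz)² = 4.29;  (δd)² = 4.34
δS = √(723) = 26.9
S = 280.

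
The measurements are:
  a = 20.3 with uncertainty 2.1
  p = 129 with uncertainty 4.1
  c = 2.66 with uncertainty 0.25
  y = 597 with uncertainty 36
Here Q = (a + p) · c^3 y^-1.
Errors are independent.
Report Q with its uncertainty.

4.71 ± 1.36

Let u = a + p = 149. δu = √(δa² + δp²) = √(4.41 + 16.8) = 4.61, so δu/u = 0.0309.
Q is then a monomial in u, c, y:
δQ/Q = √((δu/u)² + (3·δc/c)² + (-1·δy/y)²) = √(0.000952 + 0.0795 + 0.00364) = 0.290
Q = 4.71, so δQ = 0.290 × 4.71 = 1.36.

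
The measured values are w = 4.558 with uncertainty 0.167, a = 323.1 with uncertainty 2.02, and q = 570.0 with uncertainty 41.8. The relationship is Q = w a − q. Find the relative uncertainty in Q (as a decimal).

Let p = w·a = 1473. δp/p = √((1·δw/w)² + (1·δa/a)²) = √(0.00134 + 3.91e-05) = 0.0372, so δp = 54.7.
Q = p − q: δQ = √(δp² + δq²) = √(3000 + 1750) = 68.9
Q = 902.7, so δQ/Q = 68.9/902.7 = 0.0763.

0.0763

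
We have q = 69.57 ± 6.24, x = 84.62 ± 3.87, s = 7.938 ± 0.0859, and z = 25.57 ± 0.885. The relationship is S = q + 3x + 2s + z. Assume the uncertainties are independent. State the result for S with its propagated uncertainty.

Each term contributes (cᵢ δxᵢ)² to (δS)²:
  (δq)² = 38.9;  (3·δx)² = 135;  (2·δs)² = 0.0295;  (δz)² = 0.783
δS = √(175) = 13.2
S = 364.9.

364.9 ± 13.2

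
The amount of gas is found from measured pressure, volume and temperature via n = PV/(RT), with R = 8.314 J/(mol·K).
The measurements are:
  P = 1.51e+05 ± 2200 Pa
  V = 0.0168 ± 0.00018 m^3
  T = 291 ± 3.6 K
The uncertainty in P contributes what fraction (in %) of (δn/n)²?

(δn/n)² = (1·δP/P)² + (1·δV/V)² + (-1·δT/T)²
  P term: (1×0.0146)² = 0.000212
  V term: (1×0.0107)² = 0.000115
  T term: (-1×0.0124)² = 0.000153
Total = 0.000480. Share from P = 0.000212/0.000480 = 0.442.

44.2%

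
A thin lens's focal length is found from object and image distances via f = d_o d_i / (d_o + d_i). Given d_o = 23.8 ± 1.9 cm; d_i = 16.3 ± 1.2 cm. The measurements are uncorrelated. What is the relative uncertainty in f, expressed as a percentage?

5.44%

∂f/∂d_o = (d_i/(d_o+d_i))² = 0.165;  ∂f/∂d_i = (d_o/(d_o+d_i))² = 0.352
δf = √((∂f/∂d_o · δd_o)² + (∂f/∂d_i · δd_i)²) = √(0.0986 + 0.179) = 0.527 cm
f = 9.67 cm, so δf/f = 0.527/9.67 = 0.0544.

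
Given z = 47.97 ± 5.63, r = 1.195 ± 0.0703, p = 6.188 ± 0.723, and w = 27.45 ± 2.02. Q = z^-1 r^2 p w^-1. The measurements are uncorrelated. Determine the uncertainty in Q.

Q is a product of powers, so relative uncertainties combine in quadrature:
  (-1·δz/z)² = (-1×0.117)² = 0.0138;  (2·δr/r)² = (2×0.0588)² = 0.0138;  (1·δp/p)² = (1×0.117)² = 0.0137;  (-1·δw/w)² = (-1×0.0736)² = 0.00542
δQ/Q = √(0.0467) = 0.216
Q = 0.006711, so δQ = 0.216 × 0.006711 = 0.00145.

0.00145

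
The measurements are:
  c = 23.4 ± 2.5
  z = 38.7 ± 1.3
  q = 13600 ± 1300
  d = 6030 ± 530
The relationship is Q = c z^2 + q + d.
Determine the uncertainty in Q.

Let p = c·z^2 = 35000. δp/p = √((1·δc/c)² + (2·δz/z)²) = √(0.0114 + 0.00451) = 0.126, so δp = 4420.
Q = p + q + d: δQ = √(δp² + δq² + δd²) = √(1.96e+07 + 1.69e+06 + 2.81e+05) = 4640

4640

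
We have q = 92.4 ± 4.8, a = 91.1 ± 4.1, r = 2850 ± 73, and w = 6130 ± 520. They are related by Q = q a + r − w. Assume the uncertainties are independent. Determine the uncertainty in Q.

781

Let p = q·a = 8420. δp/p = √((1·δq/q)² + (1·δa/a)²) = √(0.00270 + 0.00203) = 0.0687, so δp = 579.
Q = p + r − w: δQ = √(δp² + δr² + δw²) = √(3.35e+05 + 5330 + 2.7e+05) = 781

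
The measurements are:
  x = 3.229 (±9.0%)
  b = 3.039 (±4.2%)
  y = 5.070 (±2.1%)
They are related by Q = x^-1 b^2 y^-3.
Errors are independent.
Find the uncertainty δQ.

Q is a product of powers, so relative uncertainties combine in quadrature:
  (-1·δx/x)² = (-1×0.0900)² = 0.00810;  (2·δb/b)² = (2×0.0420)² = 0.00706;  (-3·δy/y)² = (-3×0.0210)² = 0.00397
δQ/Q = √(0.0191) = 0.138
Q = 0.02195, so δQ = 0.138 × 0.02195 = 0.00304.

0.00304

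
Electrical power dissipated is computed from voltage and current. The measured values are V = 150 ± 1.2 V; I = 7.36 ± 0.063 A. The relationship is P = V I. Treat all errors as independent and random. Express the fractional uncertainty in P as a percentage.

Products/powers → add relative errors in quadrature, weighted by exponent:
  (1·δV/V)² = (1×0.00800)² = 6.4e-05;  (1·δI/I)² = (1×0.00856)² = 7.33e-05
δP/P = √(0.000137) = 0.0117

1.17%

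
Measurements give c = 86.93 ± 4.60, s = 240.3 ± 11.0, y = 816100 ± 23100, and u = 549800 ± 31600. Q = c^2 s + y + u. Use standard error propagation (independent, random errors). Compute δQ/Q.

0.0669

Let p = c^2·s = 1.816e+06. δp/p = √((2·δc/c)² + (1·δs/s)²) = √(0.0112 + 0.00210) = 0.115, so δp = 2.09e+05.
Q = p + y + u: δQ = √(δp² + δy² + δu²) = √(4.38e+10 + 5.34e+08 + 9.99e+08) = 2.13e+05
Q = 3.182e+06, so δQ/Q = 2.13e+05/3.182e+06 = 0.0669.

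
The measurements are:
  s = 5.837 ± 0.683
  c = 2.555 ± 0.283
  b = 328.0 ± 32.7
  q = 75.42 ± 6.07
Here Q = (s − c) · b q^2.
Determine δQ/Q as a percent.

29.4%

Let u = s − c = 3.282. δu = √(δs² + δc²) = √(0.466 + 0.0801) = 0.739, so δu/u = 0.225.
Q is then a monomial in u, b, q:
δQ/Q = √((δu/u)² + (1·δb/b)² + (2·δq/q)²) = √(0.0507 + 0.00994 + 0.0259) = 0.294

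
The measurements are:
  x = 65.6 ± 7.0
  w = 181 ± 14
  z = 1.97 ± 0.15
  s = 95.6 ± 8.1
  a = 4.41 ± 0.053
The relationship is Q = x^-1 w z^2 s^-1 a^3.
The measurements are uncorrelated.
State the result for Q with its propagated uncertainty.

9.61 ± 2.13

Each factor contributes (exponent × relative error)² to (δQ/Q)²:
  (-1·δx/x)² = (-1×0.107)² = 0.0114;  (1·δw/w)² = (1×0.0773)² = 0.00598;  (2·δz/z)² = (2×0.0761)² = 0.0232;  (-1·δs/s)² = (-1×0.0847)² = 0.00718;  (3·δa/a)² = (3×0.0120)² = 0.00130
δQ/Q = √(0.0490) = 0.221
Q = 9.61, so δQ = 0.221 × 9.61 = 2.13.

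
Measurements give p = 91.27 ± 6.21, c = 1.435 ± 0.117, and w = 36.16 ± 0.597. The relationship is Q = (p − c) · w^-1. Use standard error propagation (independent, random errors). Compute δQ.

Let u = p − c = 89.83. δu = √(δp² + δc²) = √(38.6 + 0.0137) = 6.21, so δu/u = 0.0691.
Q is then a monomial in u, w:
δQ/Q = √((δu/u)² + (-1·δw/w)²) = √(0.00478 + 0.000273) = 0.0711
Q = 2.484, so δQ = 0.0711 × 2.484 = 0.177.

0.177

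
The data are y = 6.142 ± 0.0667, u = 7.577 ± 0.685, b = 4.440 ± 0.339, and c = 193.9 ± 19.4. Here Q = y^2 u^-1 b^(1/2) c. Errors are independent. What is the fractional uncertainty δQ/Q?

For a monomial Q ∝ y^2, u^-1, b^(1/2), c, fractional errors add in quadrature:
  (2·δy/y)² = (2×0.0109)² = 0.000472;  (-1·δu/u)² = (-1×0.0904)² = 0.00817;  (½·δb/b)² = (0.5×0.0764)² = 0.00146;  (1·δc/c)² = (1×0.100)² = 0.0100
δQ/Q = √(0.0201) = 0.142

0.142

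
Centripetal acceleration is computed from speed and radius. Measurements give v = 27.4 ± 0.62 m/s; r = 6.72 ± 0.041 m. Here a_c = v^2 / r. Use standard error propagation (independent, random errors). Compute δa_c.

5.10 m/s^2

Since a_c is a product/quotient, work with relative uncertainties:
  (2·δv/v)² = (2×0.0226)² = 0.00205;  (-1·δr/r)² = (-1×0.00610)² = 3.72e-05
δa_c/a_c = √(0.00209) = 0.0457
a_c = 112 m/s^2, so δa_c = 0.0457 × 112 = 5.10 m/s^2.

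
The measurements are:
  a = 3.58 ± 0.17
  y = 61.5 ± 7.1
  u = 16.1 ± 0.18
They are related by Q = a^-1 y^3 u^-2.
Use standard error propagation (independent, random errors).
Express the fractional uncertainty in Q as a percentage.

35.0%

Each factor contributes (exponent × relative error)² to (δQ/Q)²:
  (-1·δa/a)² = (-1×0.0475)² = 0.00225;  (3·δy/y)² = (3×0.115)² = 0.120;  (-2·δu/u)² = (-2×0.0112)² = 0.000500
δQ/Q = √(0.123) = 0.350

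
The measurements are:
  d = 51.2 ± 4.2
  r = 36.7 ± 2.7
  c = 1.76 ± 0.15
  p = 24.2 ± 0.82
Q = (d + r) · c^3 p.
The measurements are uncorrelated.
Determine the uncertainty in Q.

Let u = d + r = 87.9. δu = √(δd² + δr²) = √(17.6 + 7.29) = 4.99, so δu/u = 0.0568.
Q is then a monomial in u, c, p:
δQ/Q = √((δu/u)² + (3·δc/c)² + (1·δp/p)²) = √(0.00323 + 0.0654 + 0.00115) = 0.264
Q = 11600, so δQ = 0.264 × 11600 = 3060.

3060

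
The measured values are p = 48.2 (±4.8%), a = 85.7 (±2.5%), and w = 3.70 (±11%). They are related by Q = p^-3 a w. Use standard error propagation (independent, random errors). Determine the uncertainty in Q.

Since Q is a product/quotient, work with relative uncertainties:
  (-3·δp/p)² = (-3×0.0480)² = 0.0207;  (1·δa/a)² = (1×0.0250)² = 0.000625;  (1·δw/w)² = (1×0.110)² = 0.0121
δQ/Q = √(0.0335) = 0.183
Q = 0.00283, so δQ = 0.183 × 0.00283 = 0.000518.

0.000518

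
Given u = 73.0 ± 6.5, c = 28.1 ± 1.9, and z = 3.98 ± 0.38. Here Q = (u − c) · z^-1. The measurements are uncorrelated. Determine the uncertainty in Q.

Let w = u − c = 44.9. δw = √(δu² + δc²) = √(42.2 + 3.61) = 6.77, so δw/w = 0.151.
Q is then a monomial in w, z:
δQ/Q = √((δw/w)² + (-1·δz/z)²) = √(0.0227 + 0.00912) = 0.179
Q = 11.3, so δQ = 0.179 × 11.3 = 2.01.

2.01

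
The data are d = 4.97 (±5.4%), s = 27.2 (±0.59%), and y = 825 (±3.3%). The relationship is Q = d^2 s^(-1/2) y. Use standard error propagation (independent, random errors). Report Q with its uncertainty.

For a monomial Q ∝ d^2, s^(-1/2), y, fractional errors add in quadrature:
  (2·δd/d)² = (2×0.0540)² = 0.0117;  (−½·δs/s)² = (-0.5×0.00590)² = 8.7e-06;  (1·δy/y)² = (1×0.0330)² = 0.00109
δQ/Q = √(0.0128) = 0.113
Q = 3910, so δQ = 0.113 × 3910 = 441.

3910 ± 441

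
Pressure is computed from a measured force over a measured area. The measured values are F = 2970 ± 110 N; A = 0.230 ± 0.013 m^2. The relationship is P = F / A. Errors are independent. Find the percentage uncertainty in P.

6.76%

For a monomial P ∝ F, A^-1, fractional errors add in quadrature:
  (1·δF/F)² = (1×0.0370)² = 0.00137;  (-1·δA/A)² = (-1×0.0565)² = 0.00319
δP/P = √(0.00457) = 0.0676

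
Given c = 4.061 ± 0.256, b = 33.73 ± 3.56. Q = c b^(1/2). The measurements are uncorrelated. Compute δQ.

For a monomial Q ∝ c, b^(1/2), fractional errors add in quadrature:
  (1·δc/c)² = (1×0.0630)² = 0.00397;  (½·δb/b)² = (0.5×0.106)² = 0.00278
δQ/Q = √(0.00676) = 0.0822
Q = 23.59, so δQ = 0.0822 × 23.59 = 1.94.

1.94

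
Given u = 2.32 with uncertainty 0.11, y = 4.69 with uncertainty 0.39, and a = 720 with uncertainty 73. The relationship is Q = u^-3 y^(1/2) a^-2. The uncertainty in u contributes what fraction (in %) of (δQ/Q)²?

32.1%

(δQ/Q)² = (-3·δu/u)² + (½·δy/y)² + (-2·δa/a)²
  u term: (-3×0.0474)² = 0.0202
  y term: (0.5×0.0832)² = 0.00173
  a term: (-2×0.101)² = 0.0411
Total = 0.0631. Share from u = 0.0202/0.0631 = 0.321.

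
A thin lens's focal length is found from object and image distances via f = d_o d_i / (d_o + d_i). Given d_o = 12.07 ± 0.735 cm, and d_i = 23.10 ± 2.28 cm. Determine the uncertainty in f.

0.416 cm

∂f/∂d_o = (d_i/(d_o+d_i))² = 0.431;  ∂f/∂d_i = (d_o/(d_o+d_i))² = 0.118
δf = √((∂f/∂d_o · δd_o)² + (∂f/∂d_i · δd_i)²) = √(0.101 + 0.0721) = 0.416 cm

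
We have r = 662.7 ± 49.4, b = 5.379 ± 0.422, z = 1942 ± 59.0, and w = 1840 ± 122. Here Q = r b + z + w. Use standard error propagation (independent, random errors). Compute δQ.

Let p = r·b = 3565. δp/p = √((1·δr/r)² + (1·δb/b)²) = √(0.00556 + 0.00615) = 0.108, so δp = 386.
Q = p + z + w: δQ = √(δp² + δz² + δw²) = √(1.49e+05 + 3480 + 14900) = 409

409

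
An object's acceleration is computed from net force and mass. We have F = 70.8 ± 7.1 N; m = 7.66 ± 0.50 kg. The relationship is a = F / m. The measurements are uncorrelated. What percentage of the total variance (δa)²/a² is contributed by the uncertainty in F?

70.2%

(δa/a)² = (1·δF/F)² + (-1·δm/m)²
  F term: (1×0.100)² = 0.0101
  m term: (-1×0.0653)² = 0.00426
Total = 0.0143. Share from F = 0.0101/0.0143 = 0.702.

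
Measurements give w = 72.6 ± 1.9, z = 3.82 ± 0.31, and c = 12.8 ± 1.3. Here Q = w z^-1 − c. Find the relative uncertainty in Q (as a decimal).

0.335

Let p = w·z^-1 = 19.0. δp/p = √((1·δw/w)² + (-1·δz/z)²) = √(0.000685 + 0.00659) = 0.0853, so δp = 1.62.
Q = p − c: δQ = √(δp² + δc²) = √(2.63 + 1.69) = 2.08
Q = 6.21, so δQ/Q = 2.08/6.21 = 0.335.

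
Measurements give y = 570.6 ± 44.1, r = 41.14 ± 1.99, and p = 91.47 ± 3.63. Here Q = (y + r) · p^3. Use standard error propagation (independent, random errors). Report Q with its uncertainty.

(4.682 ± 0.652) × 10^8

Let u = y + r = 611.7. δu = √(δy² + δr²) = √(1940 + 3.96) = 44.1, so δu/u = 0.0722.
Q is then a monomial in u, p:
δQ/Q = √((δu/u)² + (3·δp/p)²) = √(0.00521 + 0.0142) = 0.139
Q = 4.682e+08, so δQ = 0.139 × 4.682e+08 = 6.52e+07.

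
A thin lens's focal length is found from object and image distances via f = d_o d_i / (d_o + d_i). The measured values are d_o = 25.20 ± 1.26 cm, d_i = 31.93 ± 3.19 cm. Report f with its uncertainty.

∂f/∂d_o = (d_i/(d_o+d_i))² = 0.312;  ∂f/∂d_i = (d_o/(d_o+d_i))² = 0.195
δf = √((∂f/∂d_o · δd_o)² + (∂f/∂d_i · δd_i)²) = √(0.155 + 0.385) = 0.735 cm
f = 14.08 cm.

14.08 ± 0.735 cm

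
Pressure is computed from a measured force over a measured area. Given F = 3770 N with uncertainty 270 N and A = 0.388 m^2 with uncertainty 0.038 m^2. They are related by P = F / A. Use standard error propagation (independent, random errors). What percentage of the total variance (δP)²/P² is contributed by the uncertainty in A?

(δP/P)² = (1·δF/F)² + (-1·δA/A)²
  F term: (1×0.0716)² = 0.00513
  A term: (-1×0.0979)² = 0.00959
Total = 0.0147. Share from A = 0.00959/0.0147 = 0.652.

65.2%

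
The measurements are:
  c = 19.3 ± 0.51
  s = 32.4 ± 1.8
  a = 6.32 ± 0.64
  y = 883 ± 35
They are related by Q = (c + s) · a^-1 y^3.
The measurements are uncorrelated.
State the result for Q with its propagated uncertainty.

(5.63 ± 0.903) × 10^9

Let u = c + s = 51.7. δu = √(δc² + δs²) = √(0.260 + 3.24) = 1.87, so δu/u = 0.0362.
Q is then a monomial in u, a, y:
δQ/Q = √((δu/u)² + (-1·δa/a)² + (3·δy/y)²) = √(0.00131 + 0.0103 + 0.0141) = 0.160
Q = 5.63e+09, so δQ = 0.160 × 5.63e+09 = 9.03e+08.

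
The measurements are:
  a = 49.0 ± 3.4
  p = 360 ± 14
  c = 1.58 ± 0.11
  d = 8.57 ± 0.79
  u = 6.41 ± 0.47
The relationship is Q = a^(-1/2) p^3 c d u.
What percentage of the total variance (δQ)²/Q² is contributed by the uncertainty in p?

40.6%

(δQ/Q)² = (−½·δa/a)² + (3·δp/p)² + (1·δc/c)² + (1·δd/d)² + (1·δu/u)²
  a term: (-0.5×0.0694)² = 0.00120
  p term: (3×0.0389)² = 0.0136
  c term: (1×0.0696)² = 0.00485
  d term: (1×0.0922)² = 0.00850
  u term: (1×0.0733)² = 0.00538
Total = 0.0335. Share from p = 0.0136/0.0335 = 0.406.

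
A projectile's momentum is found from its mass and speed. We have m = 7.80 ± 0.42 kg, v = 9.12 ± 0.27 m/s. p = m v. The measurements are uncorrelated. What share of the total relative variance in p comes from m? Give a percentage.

76.8%

(δp/p)² = (1·δm/m)² + (1·δv/v)²
  m term: (1×0.0538)² = 0.00290
  v term: (1×0.0296)² = 0.000876
Total = 0.00378. Share from m = 0.00290/0.00378 = 0.768.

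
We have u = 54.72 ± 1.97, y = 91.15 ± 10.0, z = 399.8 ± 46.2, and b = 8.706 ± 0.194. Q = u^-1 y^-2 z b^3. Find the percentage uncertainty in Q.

25.9%

Q is a product of powers, so relative uncertainties combine in quadrature:
  (-1·δu/u)² = (-1×0.0360)² = 0.00130;  (-2·δy/y)² = (-2×0.110)² = 0.0481;  (1·δz/z)² = (1×0.116)² = 0.0134;  (3·δb/b)² = (3×0.0223)² = 0.00447
δQ/Q = √(0.0673) = 0.259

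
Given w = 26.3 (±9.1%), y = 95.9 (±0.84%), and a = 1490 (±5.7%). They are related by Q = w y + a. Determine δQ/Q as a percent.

Let p = w·y = 2520. δp/p = √((1·δw/w)² + (1·δy/y)²) = √(0.00828 + 7.06e-05) = 0.0914, so δp = 230.
Q = p + a: δQ = √(δp² + δa²) = √(53100 + 7210) = 246
Q = 4010, so δQ/Q = 246/4010 = 0.0612.

6.12%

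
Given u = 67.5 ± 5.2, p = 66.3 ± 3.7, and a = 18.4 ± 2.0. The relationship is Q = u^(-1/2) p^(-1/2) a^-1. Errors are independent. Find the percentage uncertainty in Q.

11.9%

Relative error in a monomial: (δQ/Q)² = Σ (nᵢ · δxᵢ/xᵢ)².
  (−½·δu/u)² = (-0.5×0.0770)² = 0.00148;  (−½·δp/p)² = (-0.5×0.0558)² = 0.000779;  (-1·δa/a)² = (-1×0.109)² = 0.0118
δQ/Q = √(0.0141) = 0.119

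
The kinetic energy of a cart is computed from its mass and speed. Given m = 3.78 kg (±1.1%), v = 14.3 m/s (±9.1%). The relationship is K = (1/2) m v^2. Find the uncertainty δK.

K is a product of powers, so relative uncertainties combine in quadrature:
  (1·δm/m)² = (1×0.0110)² = 0.000121;  (2·δv/v)² = (2×0.0910)² = 0.0331
δK/K = √(0.0332) = 0.182
K = 386 J, so δK = 0.182 × 386 = 70.5 J.

70.5 J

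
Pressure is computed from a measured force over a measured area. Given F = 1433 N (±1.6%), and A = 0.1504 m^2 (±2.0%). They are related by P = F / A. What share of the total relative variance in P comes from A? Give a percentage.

61.0%

(δP/P)² = (1·δF/F)² + (-1·δA/A)²
  F term: (1×0.0160)² = 0.000256
  A term: (-1×0.0200)² = 0.000400
Total = 0.000656. Share from A = 0.000400/0.000656 = 0.610.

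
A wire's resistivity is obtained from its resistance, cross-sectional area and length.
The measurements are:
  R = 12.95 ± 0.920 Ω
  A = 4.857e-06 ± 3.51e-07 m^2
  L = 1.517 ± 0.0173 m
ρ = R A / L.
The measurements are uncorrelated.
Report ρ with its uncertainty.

Relative error in a monomial: (δρ/ρ)² = Σ (nᵢ · δxᵢ/xᵢ)².
  (1·δR/R)² = (1×0.0710)² = 0.00505;  (1·δA/A)² = (1×0.0723)² = 0.00522;  (-1·δL/L)² = (-1×0.0114)² = 0.000130
δρ/ρ = √(0.0104) = 0.102
ρ = 4.146e-05 Ω·m, so δρ = 0.102 × 4.146e-05 = 4.23e-06 Ω·m.

(4.146 ± 0.423) × 10^-5 Ω·m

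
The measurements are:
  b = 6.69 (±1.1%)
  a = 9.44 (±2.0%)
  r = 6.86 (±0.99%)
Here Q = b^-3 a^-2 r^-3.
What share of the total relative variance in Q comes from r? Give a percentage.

24.7%

(δQ/Q)² = (-3·δb/b)² + (-2·δa/a)² + (-3·δr/r)²
  b term: (-3×0.0110)² = 0.00109
  a term: (-2×0.0200)² = 0.00160
  r term: (-3×0.00990)² = 0.000882
Total = 0.00357. Share from r = 0.000882/0.00357 = 0.247.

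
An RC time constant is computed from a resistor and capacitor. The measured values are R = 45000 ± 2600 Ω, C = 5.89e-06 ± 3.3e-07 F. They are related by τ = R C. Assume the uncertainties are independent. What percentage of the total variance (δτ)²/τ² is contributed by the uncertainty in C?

48.5%

(δτ/τ)² = (1·δR/R)² + (1·δC/C)²
  R term: (1×0.0578)² = 0.00334
  C term: (1×0.0560)² = 0.00314
Total = 0.00648. Share from C = 0.00314/0.00648 = 0.485.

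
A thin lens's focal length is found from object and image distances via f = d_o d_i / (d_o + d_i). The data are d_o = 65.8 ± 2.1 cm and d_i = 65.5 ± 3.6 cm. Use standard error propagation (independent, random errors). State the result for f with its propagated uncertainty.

∂f/∂d_o = (d_i/(d_o+d_i))² = 0.249;  ∂f/∂d_i = (d_o/(d_o+d_i))² = 0.251
δf = √((∂f/∂d_o · δd_o)² + (∂f/∂d_i · δd_i)²) = √(0.273 + 0.817) = 1.04 cm
f = 32.8 cm.

32.8 ± 1.04 cm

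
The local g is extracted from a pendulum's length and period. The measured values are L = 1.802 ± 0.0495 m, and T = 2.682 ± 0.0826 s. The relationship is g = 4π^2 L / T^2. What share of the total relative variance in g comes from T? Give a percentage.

83.4%

(δg/g)² = (1·δL/L)² + (-2·δT/T)²
  L term: (1×0.0275)² = 0.000755
  T term: (-2×0.0308)² = 0.00379
Total = 0.00455. Share from T = 0.00379/0.00455 = 0.834.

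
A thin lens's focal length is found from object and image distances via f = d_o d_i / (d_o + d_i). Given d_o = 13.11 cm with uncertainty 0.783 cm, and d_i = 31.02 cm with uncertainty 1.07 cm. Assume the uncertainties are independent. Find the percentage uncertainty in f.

∂f/∂d_o = (d_i/(d_o+d_i))² = 0.494;  ∂f/∂d_i = (d_o/(d_o+d_i))² = 0.0883
δf = √((∂f/∂d_o · δd_o)² + (∂f/∂d_i · δd_i)²) = √(0.150 + 0.00892) = 0.398 cm
f = 9.215 cm, so δf/f = 0.398/9.215 = 0.0432.

4.32%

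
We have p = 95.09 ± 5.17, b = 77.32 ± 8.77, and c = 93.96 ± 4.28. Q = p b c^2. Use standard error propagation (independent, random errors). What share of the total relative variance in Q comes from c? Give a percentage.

34.4%

(δQ/Q)² = (1·δp/p)² + (1·δb/b)² + (2·δc/c)²
  p term: (1×0.0544)² = 0.00296
  b term: (1×0.113)² = 0.0129
  c term: (2×0.0456)² = 0.00830
Total = 0.0241. Share from c = 0.00830/0.0241 = 0.344.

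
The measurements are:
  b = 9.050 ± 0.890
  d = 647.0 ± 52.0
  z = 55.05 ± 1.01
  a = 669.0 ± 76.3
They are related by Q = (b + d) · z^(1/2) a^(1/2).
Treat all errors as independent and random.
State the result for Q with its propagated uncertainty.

Let u = b + d = 656.0. δu = √(δb² + δd²) = √(0.792 + 2700) = 52.0, so δu/u = 0.0793.
Q is then a monomial in u, z, a:
δQ/Q = √((δu/u)² + (½·δz/z)² + (½·δa/a)²) = √(0.00628 + 8.42e-05 + 0.00325) = 0.0981
Q = 125900, so δQ = 0.0981 × 125900 = 12300.

125900 ± 12300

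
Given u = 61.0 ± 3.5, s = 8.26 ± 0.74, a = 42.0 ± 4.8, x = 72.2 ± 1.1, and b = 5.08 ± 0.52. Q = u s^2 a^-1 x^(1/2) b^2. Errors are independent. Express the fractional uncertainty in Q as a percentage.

30.1%

For a monomial Q ∝ u, s^2, a^-1, x^(1/2), b^2, fractional errors add in quadrature:
  (1·δu/u)² = (1×0.0574)² = 0.00329;  (2·δs/s)² = (2×0.0896)² = 0.0321;  (-1·δa/a)² = (-1×0.114)² = 0.0131;  (½·δx/x)² = (0.5×0.0152)² = 5.8e-05;  (2·δb/b)² = (2×0.102)² = 0.0419
δQ/Q = √(0.0904) = 0.301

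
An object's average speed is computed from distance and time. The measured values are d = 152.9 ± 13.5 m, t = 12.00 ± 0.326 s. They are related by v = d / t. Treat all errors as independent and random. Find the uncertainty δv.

Products/powers → add relative errors in quadrature, weighted by exponent:
  (1·δd/d)² = (1×0.0883)² = 0.00780;  (-1·δt/t)² = (-1×0.0272)² = 0.000738
δv/v = √(0.00853) = 0.0924
v = 12.74 m/s, so δv = 0.0924 × 12.74 = 1.18 m/s.

1.18 m/s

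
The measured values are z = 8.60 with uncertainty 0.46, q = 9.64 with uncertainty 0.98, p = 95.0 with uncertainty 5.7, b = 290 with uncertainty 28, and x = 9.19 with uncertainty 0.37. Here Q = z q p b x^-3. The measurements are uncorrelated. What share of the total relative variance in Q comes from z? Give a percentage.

7.03%

(δQ/Q)² = (1·δz/z)² + (1·δq/q)² + (1·δp/p)² + (1·δb/b)² + (-3·δx/x)²
  z term: (1×0.0535)² = 0.00286
  q term: (1×0.102)² = 0.0103
  p term: (1×0.0600)² = 0.00360
  b term: (1×0.0966)² = 0.00932
  x term: (-3×0.0403)² = 0.0146
Total = 0.0407. Share from z = 0.00286/0.0407 = 0.0703.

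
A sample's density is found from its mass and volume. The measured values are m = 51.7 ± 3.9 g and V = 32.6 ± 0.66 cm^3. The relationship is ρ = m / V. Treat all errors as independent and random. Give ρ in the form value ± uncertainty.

1.59 ± 0.124 g/cm^3

Since ρ is a product/quotient, work with relative uncertainties:
  (1·δm/m)² = (1×0.0754)² = 0.00569;  (-1·δV/V)² = (-1×0.0202)² = 0.000410
δρ/ρ = √(0.00610) = 0.0781
ρ = 1.59 g/cm^3, so δρ = 0.0781 × 1.59 = 0.124 g/cm^3.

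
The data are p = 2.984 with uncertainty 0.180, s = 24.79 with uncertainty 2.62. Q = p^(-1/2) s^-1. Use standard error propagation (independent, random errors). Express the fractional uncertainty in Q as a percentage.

11.0%

Products/powers → add relative errors in quadrature, weighted by exponent:
  (−½·δp/p)² = (-0.5×0.0603)² = 0.000910;  (-1·δs/s)² = (-1×0.106)² = 0.0112
δQ/Q = √(0.0121) = 0.110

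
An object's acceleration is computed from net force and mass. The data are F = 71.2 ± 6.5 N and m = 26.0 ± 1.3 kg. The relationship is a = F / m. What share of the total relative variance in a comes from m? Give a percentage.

23.1%

(δa/a)² = (1·δF/F)² + (-1·δm/m)²
  F term: (1×0.0913)² = 0.00833
  m term: (-1×0.0500)² = 0.00250
Total = 0.0108. Share from m = 0.00250/0.0108 = 0.231.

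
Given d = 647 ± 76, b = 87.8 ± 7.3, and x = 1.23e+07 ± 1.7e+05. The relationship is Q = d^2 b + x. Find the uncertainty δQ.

Let p = d^2·b = 3.68e+07. δp/p = √((2·δd/d)² + (1·δb/b)²) = √(0.0552 + 0.00691) = 0.249, so δp = 9.16e+06.
Q = p + x: δQ = √(δp² + δx²) = √(8.39e+13 + 2.89e+10) = 9.16e+06

9.16e+06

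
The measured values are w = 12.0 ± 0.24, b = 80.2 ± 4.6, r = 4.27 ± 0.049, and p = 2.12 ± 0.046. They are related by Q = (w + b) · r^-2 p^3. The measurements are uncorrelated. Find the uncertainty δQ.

Let u = w + b = 92.2. δu = √(δw² + δb²) = √(0.0576 + 21.2) = 4.61, so δu/u = 0.0500.
Q is then a monomial in u, r, p:
δQ/Q = √((δu/u)² + (-2·δr/r)² + (3·δp/p)²) = √(0.00250 + 0.000527 + 0.00424) = 0.0852
Q = 48.2, so δQ = 0.0852 × 48.2 = 4.11.

4.11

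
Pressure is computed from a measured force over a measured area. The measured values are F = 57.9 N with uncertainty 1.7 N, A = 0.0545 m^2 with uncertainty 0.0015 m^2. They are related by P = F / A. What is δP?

42.8 Pa

Each factor contributes (exponent × relative error)² to (δP/P)²:
  (1·δF/F)² = (1×0.0294)² = 0.000862;  (-1·δA/A)² = (-1×0.0275)² = 0.000758
δP/P = √(0.00162) = 0.0402
P = 1060 Pa, so δP = 0.0402 × 1060 = 42.8 Pa.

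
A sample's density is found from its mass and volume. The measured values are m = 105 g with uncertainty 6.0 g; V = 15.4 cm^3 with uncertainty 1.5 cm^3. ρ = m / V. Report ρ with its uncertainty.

6.82 ± 0.770 g/cm^3

Each factor contributes (exponent × relative error)² to (δρ/ρ)²:
  (1·δm/m)² = (1×0.0571)² = 0.00327;  (-1·δV/V)² = (-1×0.0974)² = 0.00949
δρ/ρ = √(0.0128) = 0.113
ρ = 6.82 g/cm^3, so δρ = 0.113 × 6.82 = 0.770 g/cm^3.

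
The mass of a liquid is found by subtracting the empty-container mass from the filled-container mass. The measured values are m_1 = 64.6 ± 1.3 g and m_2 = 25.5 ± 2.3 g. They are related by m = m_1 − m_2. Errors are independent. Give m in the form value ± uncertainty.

39.1 ± 2.64 g

Sums and differences: (δm)² = Σ (cᵢ δxᵢ)².
  (δm_1)² = 1.69;  (δm_2)² = 5.29
δm = √(6.98) = 2.64 g
m = 39.1 g.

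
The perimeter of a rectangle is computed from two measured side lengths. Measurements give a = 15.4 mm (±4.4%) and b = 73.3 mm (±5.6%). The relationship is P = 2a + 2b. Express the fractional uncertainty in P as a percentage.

P is a linear combination, so absolute uncertainties add in quadrature:
  (2·δa)² = 1.84;  (2·δb)² = 67.4
δP = √(69.2) = 8.32 mm
P = 177 mm, so δP/P = 8.32/177 = 0.0469.

4.69%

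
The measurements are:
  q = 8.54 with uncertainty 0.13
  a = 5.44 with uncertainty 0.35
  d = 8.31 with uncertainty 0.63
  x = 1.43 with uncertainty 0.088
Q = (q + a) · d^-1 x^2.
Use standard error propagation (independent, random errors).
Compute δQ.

Let u = q + a = 14.0. δu = √(δq² + δa²) = √(0.0169 + 0.122) = 0.373, so δu/u = 0.0267.
Q is then a monomial in u, d, x:
δQ/Q = √((δu/u)² + (-1·δd/d)² + (2·δx/x)²) = √(0.000713 + 0.00575 + 0.0151) = 0.147
Q = 3.44, so δQ = 0.147 × 3.44 = 0.506.

0.506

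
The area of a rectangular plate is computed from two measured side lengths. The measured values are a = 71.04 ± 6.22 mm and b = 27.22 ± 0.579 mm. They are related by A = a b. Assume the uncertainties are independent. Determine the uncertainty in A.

Products/powers → add relative errors in quadrature, weighted by exponent:
  (1·δa/a)² = (1×0.0876)² = 0.00767;  (1·δb/b)² = (1×0.0213)² = 0.000452
δA/A = √(0.00812) = 0.0901
A = 1934 mm^2, so δA = 0.0901 × 1934 = 174 mm^2.

174 mm^2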